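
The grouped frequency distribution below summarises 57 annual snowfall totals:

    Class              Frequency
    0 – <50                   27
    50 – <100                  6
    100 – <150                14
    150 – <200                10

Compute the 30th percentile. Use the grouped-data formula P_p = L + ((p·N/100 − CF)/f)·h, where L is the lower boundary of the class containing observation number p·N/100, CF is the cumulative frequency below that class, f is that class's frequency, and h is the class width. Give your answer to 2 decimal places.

N = 57; target position k = 30/100 · 57 = 17.1.
Cumulative frequencies: 27, 33, 47, 57.
Observation 17.1 falls in the class 0 – <50.
L = 0, CF = 0, f = 27, h = 50.
P30 = 0 + ((17.1 − 0)/27)·50 = 0 + 31.6667 = 31.6667.

31.67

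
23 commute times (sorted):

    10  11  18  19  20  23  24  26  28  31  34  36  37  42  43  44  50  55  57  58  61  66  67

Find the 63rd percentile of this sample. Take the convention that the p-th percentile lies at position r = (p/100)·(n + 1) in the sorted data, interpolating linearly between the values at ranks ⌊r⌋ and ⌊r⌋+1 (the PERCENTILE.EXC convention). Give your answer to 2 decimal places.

43.12

n = 23.
r = (63/100)·(23 + 1) = 15.12.
Rank 15 is 43 and rank 16 is 44.
Interpolate: 43 + 0.12·(44 − 43) = 43 + 0.12·1 = 43.12.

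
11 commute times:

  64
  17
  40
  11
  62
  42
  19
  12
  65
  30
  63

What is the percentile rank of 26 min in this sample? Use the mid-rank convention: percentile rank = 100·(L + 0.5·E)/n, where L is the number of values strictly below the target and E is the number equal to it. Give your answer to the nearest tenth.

Sorted: 11, 12, 17, 19, 30, 40, 42, 62, 63, 64, 65.
Count below 26: L = 4; count equal: E = 0; n = 11.
Percentile rank = 100·(4 + 0.5·0)/11 = 100·4/11 = 36.36.

36.4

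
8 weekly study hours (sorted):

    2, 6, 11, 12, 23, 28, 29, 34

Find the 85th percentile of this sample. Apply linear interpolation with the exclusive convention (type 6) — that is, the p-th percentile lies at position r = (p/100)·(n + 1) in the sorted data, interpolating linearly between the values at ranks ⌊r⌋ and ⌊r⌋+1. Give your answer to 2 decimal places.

32.25

n = 8.
r = (85/100)·(8 + 1) = 7.65.
Rank 7 is 29 and rank 8 is 34.
Interpolate: 29 + 0.65·(34 − 29) = 29 + 0.65·5 = 32.25.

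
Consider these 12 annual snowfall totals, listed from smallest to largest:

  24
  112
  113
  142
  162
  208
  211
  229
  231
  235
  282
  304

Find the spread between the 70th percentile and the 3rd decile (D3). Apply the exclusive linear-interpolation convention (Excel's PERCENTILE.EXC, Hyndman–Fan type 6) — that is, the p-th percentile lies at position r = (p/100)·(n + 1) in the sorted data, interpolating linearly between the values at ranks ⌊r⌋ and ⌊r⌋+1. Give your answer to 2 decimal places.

n = 12.
P30: r = 3.9; ranks 3–4 are 113, 142; interpolating gives 139.1.
P70: r = 9.1; ranks 9–10 are 231, 235; interpolating gives 231.4.
Difference: 231.4 − 139.1 = 92.3.

92.30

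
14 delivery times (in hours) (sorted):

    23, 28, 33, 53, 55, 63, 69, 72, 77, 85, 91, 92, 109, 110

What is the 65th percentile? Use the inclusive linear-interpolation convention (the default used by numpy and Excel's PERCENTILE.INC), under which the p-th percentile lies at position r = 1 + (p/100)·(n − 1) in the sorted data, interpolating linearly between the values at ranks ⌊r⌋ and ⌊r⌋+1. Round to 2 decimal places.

80.60

n = 14.
r = 1 + (65/100)·(14 − 1) = 1 + 8.45 = 9.45.
Rank 9 is 77 and rank 10 is 85.
Interpolate: 77 + 0.45·(85 − 77) = 77 + 0.45·8 = 80.6.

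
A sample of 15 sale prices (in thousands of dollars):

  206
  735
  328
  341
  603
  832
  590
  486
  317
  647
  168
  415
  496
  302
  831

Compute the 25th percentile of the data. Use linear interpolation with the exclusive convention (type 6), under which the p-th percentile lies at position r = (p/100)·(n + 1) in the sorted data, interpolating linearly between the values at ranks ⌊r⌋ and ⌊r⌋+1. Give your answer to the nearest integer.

317

Sorted: 168, 206, 302, 317, 328, 341, 415, 486, 496, 590, 603, 647, 735, 831, 832.
n = 15.
r = (25/100)·(15 + 1) = 4.
r is an integer, so P25 is the value at rank 4: 317.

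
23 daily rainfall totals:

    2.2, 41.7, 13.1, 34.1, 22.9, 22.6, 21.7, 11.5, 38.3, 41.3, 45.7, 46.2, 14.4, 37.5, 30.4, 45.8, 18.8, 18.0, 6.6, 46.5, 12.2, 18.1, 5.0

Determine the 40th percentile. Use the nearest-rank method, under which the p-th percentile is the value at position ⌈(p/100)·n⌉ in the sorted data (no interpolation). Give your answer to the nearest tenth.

Sorted: 2.2, 5.0, 6.6, 11.5, 12.2, 13.1, 14.4, 18.0, 18.1, 18.8, 21.7, 22.6, 22.9, 30.4, 34.1, 37.5, 38.3, 41.3, 41.7, 45.7, 45.8, 46.2, 46.5.
n = 23.
Position = ⌈40/100 · 23⌉ = ⌈9.2⌉ = 10.
The value at rank 10 is 18.8.

18.8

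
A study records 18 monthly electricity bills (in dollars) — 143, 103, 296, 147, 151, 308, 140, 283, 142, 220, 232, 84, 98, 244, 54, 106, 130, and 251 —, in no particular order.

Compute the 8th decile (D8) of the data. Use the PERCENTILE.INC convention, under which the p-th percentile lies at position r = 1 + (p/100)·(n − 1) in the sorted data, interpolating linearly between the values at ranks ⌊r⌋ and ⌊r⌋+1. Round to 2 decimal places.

248.20

Sorted: 54, 84, 98, 103, 106, 130, 140, 142, 143, 147, 151, 220, 232, 244, 251, 283, 296, 308.
n = 18.
r = 1 + (80/100)·(18 − 1) = 1 + 13.6 = 14.6.
Rank 14 is 244 and rank 15 is 251.
Interpolate: 244 + 0.6·(251 − 244) = 244 + 0.6·7 = 248.2.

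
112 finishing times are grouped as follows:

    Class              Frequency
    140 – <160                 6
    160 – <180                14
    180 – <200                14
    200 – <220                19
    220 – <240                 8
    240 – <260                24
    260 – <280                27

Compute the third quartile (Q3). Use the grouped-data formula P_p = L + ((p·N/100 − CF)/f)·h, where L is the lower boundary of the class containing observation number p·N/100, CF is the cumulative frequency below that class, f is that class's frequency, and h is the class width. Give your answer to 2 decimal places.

259.17

N = 112; target position k = 75/100 · 112 = 84.
Cumulative frequencies: 6, 20, 34, 53, 61, 85, 112.
Observation 84 falls in the class 240 – <260.
L = 240, CF = 61, f = 24, h = 20.
P75 = 240 + ((84 − 61)/24)·20 = 240 + 19.1667 = 259.167.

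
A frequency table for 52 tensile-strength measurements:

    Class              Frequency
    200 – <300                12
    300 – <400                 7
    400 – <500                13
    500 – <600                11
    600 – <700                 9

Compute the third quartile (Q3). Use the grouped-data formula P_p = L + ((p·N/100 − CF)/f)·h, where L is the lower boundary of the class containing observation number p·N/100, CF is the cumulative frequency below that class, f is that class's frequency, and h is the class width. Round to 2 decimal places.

563.64

N = 52; target position k = 75/100 · 52 = 39.
Cumulative frequencies: 12, 19, 32, 43, 52.
Observation 39 falls in the class 500 – <600.
L = 500, CF = 32, f = 11, h = 100.
P75 = 500 + ((39 − 32)/11)·100 = 500 + 63.6364 = 563.636.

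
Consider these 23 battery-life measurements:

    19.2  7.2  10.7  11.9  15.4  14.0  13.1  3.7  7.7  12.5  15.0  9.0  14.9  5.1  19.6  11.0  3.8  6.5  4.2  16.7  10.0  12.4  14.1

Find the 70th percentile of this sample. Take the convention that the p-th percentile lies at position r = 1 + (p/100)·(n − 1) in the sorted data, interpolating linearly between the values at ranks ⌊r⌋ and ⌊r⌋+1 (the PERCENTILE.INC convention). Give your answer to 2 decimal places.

Sorted: 3.7, 3.8, 4.2, 5.1, 6.5, 7.2, 7.7, 9.0, 10.0, 10.7, 11.0, 11.9, 12.4, 12.5, 13.1, 14.0, 14.1, 14.9, 15.0, 15.4, 16.7, 19.2, 19.6.
n = 23.
r = 1 + (70/100)·(23 − 1) = 1 + 15.4 = 16.4.
Rank 16 is 14.0 and rank 17 is 14.1.
Interpolate: 14.0 + 0.4·(14.1 − 14.0) = 14.0 + 0.4·0.1 = 14.04.

14.04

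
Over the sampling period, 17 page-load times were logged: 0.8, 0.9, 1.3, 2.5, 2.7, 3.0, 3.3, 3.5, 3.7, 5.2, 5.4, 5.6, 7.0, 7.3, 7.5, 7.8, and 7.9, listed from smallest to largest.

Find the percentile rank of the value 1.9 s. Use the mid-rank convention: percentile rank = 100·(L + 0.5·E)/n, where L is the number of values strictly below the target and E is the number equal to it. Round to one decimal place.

Count below 1.9: L = 3; count equal: E = 0; n = 17.
Percentile rank = 100·(3 + 0.5·0)/17 = 100·3/17 = 17.65.

17.6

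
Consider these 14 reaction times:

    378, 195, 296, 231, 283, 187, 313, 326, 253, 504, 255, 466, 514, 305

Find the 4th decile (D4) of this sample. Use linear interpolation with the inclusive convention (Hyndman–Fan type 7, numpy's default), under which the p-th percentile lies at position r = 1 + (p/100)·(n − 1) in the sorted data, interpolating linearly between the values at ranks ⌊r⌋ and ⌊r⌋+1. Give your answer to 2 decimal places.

Sorted: 187, 195, 231, 253, 255, 283, 296, 305, 313, 326, 378, 466, 504, 514.
n = 14.
r = 1 + (40/100)·(14 − 1) = 1 + 5.2 = 6.2.
Rank 6 is 283 and rank 7 is 296.
Interpolate: 283 + 0.2·(296 − 283) = 283 + 0.2·13 = 285.6.

285.60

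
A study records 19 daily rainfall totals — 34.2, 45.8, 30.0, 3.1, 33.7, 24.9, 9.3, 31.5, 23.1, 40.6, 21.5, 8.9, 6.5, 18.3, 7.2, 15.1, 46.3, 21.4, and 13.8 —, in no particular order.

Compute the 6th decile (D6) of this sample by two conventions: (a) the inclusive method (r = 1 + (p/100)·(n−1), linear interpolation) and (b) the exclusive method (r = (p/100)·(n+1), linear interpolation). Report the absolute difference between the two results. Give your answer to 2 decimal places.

Sorted: 3.1, 6.5, 7.2, 8.9, 9.3, 13.8, 15.1, 18.3, 21.4, 21.5, 23.1, 24.9, 30.0, 31.5, 33.7, 34.2, 40.6, 45.8, 46.3.
n = 19.
(a) r = 11.8; between ranks 11 (23.1) and 12 (24.9): 24.54.
(b) r = 12 → value at rank 12 = 24.9.
|24.54 − 24.9| = 0.36.

0.36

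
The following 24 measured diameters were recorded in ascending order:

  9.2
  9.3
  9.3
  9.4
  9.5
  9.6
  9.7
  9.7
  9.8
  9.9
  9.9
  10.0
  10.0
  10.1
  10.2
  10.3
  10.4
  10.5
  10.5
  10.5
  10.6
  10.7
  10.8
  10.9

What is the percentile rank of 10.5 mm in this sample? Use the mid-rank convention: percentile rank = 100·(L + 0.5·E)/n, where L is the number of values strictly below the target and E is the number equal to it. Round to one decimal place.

Count below 10.5: L = 17; count equal: E = 3; n = 24.
Percentile rank = 100·(17 + 0.5·3)/24 = 100·18.5/24 = 77.08.

77.1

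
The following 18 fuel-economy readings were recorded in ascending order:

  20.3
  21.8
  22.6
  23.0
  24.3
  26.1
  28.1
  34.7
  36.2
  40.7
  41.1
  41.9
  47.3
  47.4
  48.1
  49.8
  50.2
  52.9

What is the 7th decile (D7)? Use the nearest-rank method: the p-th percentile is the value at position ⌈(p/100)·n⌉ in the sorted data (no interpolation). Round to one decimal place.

n = 18.
Position = ⌈70/100 · 18⌉ = ⌈12.6⌉ = 13.
The value at rank 13 is 47.3.

47.3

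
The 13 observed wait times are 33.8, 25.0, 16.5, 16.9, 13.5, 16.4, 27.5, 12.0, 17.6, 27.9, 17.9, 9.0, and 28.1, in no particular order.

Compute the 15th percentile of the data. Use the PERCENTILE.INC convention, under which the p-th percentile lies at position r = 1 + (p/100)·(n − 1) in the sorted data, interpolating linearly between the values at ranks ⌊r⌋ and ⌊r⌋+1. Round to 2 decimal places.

Sorted: 9.0, 12.0, 13.5, 16.4, 16.5, 16.9, 17.6, 17.9, 25.0, 27.5, 27.9, 28.1, 33.8.
n = 13.
r = 1 + (15/100)·(13 − 1) = 1 + 1.8 = 2.8.
Rank 2 is 12.0 and rank 3 is 13.5.
Interpolate: 12.0 + 0.8·(13.5 − 12.0) = 12.0 + 0.8·1.5 = 13.2.

13.20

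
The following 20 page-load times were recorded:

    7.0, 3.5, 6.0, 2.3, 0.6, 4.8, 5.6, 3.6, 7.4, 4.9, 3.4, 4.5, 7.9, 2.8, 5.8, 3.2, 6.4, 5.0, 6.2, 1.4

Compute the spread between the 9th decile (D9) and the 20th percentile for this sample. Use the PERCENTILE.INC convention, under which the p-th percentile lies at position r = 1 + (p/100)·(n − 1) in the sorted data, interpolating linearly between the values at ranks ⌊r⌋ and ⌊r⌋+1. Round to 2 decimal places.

Sorted: 0.6, 1.4, 2.3, 2.8, 3.2, 3.4, 3.5, 3.6, 4.5, 4.8, 4.9, 5.0, 5.6, 5.8, 6.0, 6.2, 6.4, 7.0, 7.4, 7.9.
n = 20.
P20: r = 4.8; ranks 4–5 are 2.8, 3.2; interpolating gives 3.12.
P90: r = 18.1; ranks 18–19 are 7.0, 7.4; interpolating gives 7.04.
Difference: 7.04 − 3.12 = 3.92.

3.92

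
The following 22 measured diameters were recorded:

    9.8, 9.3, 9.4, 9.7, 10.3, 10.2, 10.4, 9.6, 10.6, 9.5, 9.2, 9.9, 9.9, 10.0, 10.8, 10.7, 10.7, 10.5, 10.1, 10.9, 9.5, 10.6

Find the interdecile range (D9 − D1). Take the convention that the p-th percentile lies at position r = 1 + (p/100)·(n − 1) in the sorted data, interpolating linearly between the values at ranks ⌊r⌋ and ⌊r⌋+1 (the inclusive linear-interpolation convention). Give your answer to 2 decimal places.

1.29

Sorted: 9.2, 9.3, 9.4, 9.5, 9.5, 9.6, 9.7, 9.8, 9.9, 9.9, 10.0, 10.1, 10.2, 10.3, 10.4, 10.5, 10.6, 10.6, 10.7, 10.7, 10.8, 10.9.
n = 22.
P10: r = 3.1; ranks 3–4 are 9.4, 9.5; interpolating gives 9.41.
P90: r = 19.9; ranks 19–20 are 10.7, 10.7; interpolating gives 10.7.
Difference: 10.7 − 9.41 = 1.29.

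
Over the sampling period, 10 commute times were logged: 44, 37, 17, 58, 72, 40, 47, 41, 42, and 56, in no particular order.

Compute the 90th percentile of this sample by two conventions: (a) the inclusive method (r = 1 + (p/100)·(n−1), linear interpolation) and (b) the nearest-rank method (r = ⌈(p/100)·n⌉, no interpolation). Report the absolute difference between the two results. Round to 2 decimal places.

1.40

Sorted: 17, 37, 40, 41, 42, 44, 47, 56, 58, 72.
n = 10.
(a) r = 9.1; between ranks 9 (58) and 10 (72): 59.4.
(b) the nearest-rank method: rank 9 → 58.
|59.4 − 58| = 1.4.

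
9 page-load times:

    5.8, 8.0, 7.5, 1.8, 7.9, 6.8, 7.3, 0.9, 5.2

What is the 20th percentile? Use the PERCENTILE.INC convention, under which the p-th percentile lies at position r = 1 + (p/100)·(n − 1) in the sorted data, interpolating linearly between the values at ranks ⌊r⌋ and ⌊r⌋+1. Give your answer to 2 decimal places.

3.84

Sorted: 0.9, 1.8, 5.2, 5.8, 6.8, 7.3, 7.5, 7.9, 8.0.
n = 9.
r = 1 + (20/100)·(9 − 1) = 1 + 1.6 = 2.6.
Rank 2 is 1.8 and rank 3 is 5.2.
Interpolate: 1.8 + 0.6·(5.2 − 1.8) = 1.8 + 0.6·3.4 = 3.84.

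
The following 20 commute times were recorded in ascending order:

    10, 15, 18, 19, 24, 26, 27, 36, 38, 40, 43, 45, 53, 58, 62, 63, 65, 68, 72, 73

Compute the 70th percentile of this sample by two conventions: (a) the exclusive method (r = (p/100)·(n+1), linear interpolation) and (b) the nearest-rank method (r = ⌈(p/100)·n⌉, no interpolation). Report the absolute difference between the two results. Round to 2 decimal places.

2.80

n = 20.
(a) r = 14.7; between ranks 14 (58) and 15 (62): 60.8.
(b) the nearest-rank method: rank 14 → 58.
|60.8 − 58| = 2.8.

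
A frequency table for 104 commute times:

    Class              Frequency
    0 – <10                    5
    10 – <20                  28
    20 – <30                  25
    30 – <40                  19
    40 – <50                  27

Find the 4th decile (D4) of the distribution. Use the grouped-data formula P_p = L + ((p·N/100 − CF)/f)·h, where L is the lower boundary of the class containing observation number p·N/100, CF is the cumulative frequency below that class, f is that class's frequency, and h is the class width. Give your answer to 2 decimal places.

N = 104; target position k = 40/100 · 104 = 41.6.
Cumulative frequencies: 5, 33, 58, 77, 104.
Observation 41.6 falls in the class 20 – <30.
L = 20, CF = 33, f = 25, h = 10.
P40 = 20 + ((41.6 − 33)/25)·10 = 20 + 3.44 = 23.44.

23.44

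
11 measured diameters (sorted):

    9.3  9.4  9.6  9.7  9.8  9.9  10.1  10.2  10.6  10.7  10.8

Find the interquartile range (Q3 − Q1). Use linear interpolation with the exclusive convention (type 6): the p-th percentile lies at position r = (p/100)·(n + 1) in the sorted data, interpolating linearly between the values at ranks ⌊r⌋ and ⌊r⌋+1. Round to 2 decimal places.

n = 11.
P25: r = 3 (integer) → 9.6.
P75: r = 9 (integer) → 10.6.
Difference: 10.6 − 9.6 = 1.

1.00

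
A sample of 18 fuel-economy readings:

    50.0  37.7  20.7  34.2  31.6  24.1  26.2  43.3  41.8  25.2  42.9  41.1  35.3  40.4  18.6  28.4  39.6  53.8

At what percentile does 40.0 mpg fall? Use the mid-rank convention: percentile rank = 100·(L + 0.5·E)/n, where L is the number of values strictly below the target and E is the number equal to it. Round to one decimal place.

61.1

Sorted: 18.6, 20.7, 24.1, 25.2, 26.2, 28.4, 31.6, 34.2, 35.3, 37.7, 39.6, 40.4, 41.1, 41.8, 42.9, 43.3, 50.0, 53.8.
Count below 40.0: L = 11; count equal: E = 0; n = 18.
Percentile rank = 100·(11 + 0.5·0)/18 = 100·11/18 = 61.11.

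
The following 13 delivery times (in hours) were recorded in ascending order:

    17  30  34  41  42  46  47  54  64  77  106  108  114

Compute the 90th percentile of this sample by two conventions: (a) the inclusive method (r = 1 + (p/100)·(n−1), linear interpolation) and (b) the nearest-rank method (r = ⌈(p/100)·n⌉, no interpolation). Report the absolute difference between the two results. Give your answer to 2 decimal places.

n = 13.
(a) r = 11.8; between ranks 11 (106) and 12 (108): 107.6.
(b) the nearest-rank method: rank 12 → 108.
|107.6 − 108| = 0.4.

0.40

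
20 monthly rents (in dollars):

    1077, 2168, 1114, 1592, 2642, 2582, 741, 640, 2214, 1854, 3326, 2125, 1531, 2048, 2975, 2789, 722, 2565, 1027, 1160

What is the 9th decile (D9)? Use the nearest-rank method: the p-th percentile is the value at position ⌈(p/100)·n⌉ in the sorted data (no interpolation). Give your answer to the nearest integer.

Sorted: 640, 722, 741, 1027, 1077, 1114, 1160, 1531, 1592, 1854, 2048, 2125, 2168, 2214, 2565, 2582, 2642, 2789, 2975, 3326.
n = 20.
Position = ⌈90/100 · 20⌉ = ⌈18⌉ = 18.
The value at rank 18 is 2789.

2789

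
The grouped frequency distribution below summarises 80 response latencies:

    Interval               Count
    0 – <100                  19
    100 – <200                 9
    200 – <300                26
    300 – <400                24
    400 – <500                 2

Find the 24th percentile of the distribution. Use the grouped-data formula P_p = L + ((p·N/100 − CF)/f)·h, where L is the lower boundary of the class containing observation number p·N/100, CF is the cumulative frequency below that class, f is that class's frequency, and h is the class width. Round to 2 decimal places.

102.22

N = 80; target position k = 24/100 · 80 = 19.2.
Cumulative frequencies: 19, 28, 54, 78, 80.
Observation 19.2 falls in the class 100 – <200.
L = 100, CF = 19, f = 9, h = 100.
P24 = 100 + ((19.2 − 19)/9)·100 = 100 + 2.22222 = 102.222.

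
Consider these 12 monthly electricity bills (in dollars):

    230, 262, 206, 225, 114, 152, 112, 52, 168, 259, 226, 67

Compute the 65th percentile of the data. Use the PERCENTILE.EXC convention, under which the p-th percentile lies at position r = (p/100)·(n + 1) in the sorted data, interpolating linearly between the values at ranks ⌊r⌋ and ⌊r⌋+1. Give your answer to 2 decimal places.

225.45

Sorted: 52, 67, 112, 114, 152, 168, 206, 225, 226, 230, 259, 262.
n = 12.
r = (65/100)·(12 + 1) = 8.45.
Rank 8 is 225 and rank 9 is 226.
Interpolate: 225 + 0.45·(226 − 225) = 225 + 0.45·1 = 225.45.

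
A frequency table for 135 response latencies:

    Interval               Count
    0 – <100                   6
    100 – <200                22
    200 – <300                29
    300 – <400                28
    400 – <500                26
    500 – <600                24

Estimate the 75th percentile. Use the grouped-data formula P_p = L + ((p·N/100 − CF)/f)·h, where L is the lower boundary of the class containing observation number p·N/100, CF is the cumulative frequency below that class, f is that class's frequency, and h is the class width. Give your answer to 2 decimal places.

462.50

N = 135; target position k = 75/100 · 135 = 101.25.
Cumulative frequencies: 6, 28, 57, 85, 111, 135.
Observation 101.25 falls in the class 400 – <500.
L = 400, CF = 85, f = 26, h = 100.
P75 = 400 + ((101.25 − 85)/26)·100 = 400 + 62.5 = 462.5.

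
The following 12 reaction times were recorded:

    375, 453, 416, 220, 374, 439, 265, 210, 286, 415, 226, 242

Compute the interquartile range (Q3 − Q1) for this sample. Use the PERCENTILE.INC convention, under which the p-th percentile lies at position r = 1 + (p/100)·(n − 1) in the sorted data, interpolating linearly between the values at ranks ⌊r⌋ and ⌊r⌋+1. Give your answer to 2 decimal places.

Sorted: 210, 220, 226, 242, 265, 286, 374, 375, 415, 416, 439, 453.
n = 12.
P25: r = 3.75; ranks 3–4 are 226, 242; interpolating gives 238.
P75: r = 9.25; ranks 9–10 are 415, 416; interpolating gives 415.25.
Difference: 415.25 − 238 = 177.25.

177.25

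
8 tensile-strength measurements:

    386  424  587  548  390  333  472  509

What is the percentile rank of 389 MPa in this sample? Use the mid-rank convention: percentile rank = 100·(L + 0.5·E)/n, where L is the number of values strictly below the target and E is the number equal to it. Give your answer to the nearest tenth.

Sorted: 333, 386, 390, 424, 472, 509, 548, 587.
Count below 389: L = 2; count equal: E = 0; n = 8.
Percentile rank = 100·(2 + 0.5·0)/8 = 100·2/8 = 25.

25.0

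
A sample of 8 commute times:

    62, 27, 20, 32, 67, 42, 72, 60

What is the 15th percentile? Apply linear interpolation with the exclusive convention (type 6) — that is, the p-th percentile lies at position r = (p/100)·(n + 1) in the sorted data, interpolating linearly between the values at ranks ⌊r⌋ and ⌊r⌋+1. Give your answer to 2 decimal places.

22.45

Sorted: 20, 27, 32, 42, 60, 62, 67, 72.
n = 8.
r = (15/100)·(8 + 1) = 1.35.
Rank 1 is 20 and rank 2 is 27.
Interpolate: 20 + 0.35·(27 − 20) = 20 + 0.35·7 = 22.45.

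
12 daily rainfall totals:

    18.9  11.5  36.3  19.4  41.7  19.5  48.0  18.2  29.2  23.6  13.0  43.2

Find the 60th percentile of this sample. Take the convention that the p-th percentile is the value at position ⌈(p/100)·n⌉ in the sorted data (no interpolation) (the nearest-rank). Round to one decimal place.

29.2

Sorted: 11.5, 13.0, 18.2, 18.9, 19.4, 19.5, 23.6, 29.2, 36.3, 41.7, 43.2, 48.0.
n = 12.
Position = ⌈60/100 · 12⌉ = ⌈7.2⌉ = 8.
The value at rank 8 is 29.2.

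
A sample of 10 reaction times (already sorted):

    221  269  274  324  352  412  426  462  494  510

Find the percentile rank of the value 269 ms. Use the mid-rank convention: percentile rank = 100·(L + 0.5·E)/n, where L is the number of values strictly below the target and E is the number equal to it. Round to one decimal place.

Count below 269: L = 1; count equal: E = 1; n = 10.
Percentile rank = 100·(1 + 0.5·1)/10 = 100·1.5/10 = 15.

15.0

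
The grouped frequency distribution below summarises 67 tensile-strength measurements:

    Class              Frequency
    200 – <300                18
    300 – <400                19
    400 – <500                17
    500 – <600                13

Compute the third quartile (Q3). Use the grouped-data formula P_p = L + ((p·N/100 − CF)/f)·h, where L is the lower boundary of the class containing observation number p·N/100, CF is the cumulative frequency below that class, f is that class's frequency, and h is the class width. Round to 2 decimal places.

477.94

N = 67; target position k = 75/100 · 67 = 50.25.
Cumulative frequencies: 18, 37, 54, 67.
Observation 50.25 falls in the class 400 – <500.
L = 400, CF = 37, f = 17, h = 100.
P75 = 400 + ((50.25 − 37)/17)·100 = 400 + 77.9412 = 477.941.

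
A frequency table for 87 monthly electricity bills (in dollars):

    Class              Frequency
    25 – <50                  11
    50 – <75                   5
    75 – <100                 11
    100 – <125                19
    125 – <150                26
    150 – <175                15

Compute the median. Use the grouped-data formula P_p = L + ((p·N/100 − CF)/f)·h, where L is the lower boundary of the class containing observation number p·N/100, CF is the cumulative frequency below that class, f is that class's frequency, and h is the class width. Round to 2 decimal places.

121.71

N = 87; target position k = 50/100 · 87 = 43.5.
Cumulative frequencies: 11, 16, 27, 46, 72, 87.
Observation 43.5 falls in the class 100 – <125.
L = 100, CF = 27, f = 19, h = 25.
P50 = 100 + ((43.5 − 27)/19)·25 = 100 + 21.7105 = 121.711.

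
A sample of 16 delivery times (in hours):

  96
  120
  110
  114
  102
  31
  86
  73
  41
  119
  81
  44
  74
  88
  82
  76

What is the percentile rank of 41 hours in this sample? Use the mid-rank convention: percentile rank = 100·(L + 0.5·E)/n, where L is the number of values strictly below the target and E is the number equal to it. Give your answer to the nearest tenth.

9.4

Sorted: 31, 41, 44, 73, 74, 76, 81, 82, 86, 88, 96, 102, 110, 114, 119, 120.
Count below 41: L = 1; count equal: E = 1; n = 16.
Percentile rank = 100·(1 + 0.5·1)/16 = 100·1.5/16 = 9.375.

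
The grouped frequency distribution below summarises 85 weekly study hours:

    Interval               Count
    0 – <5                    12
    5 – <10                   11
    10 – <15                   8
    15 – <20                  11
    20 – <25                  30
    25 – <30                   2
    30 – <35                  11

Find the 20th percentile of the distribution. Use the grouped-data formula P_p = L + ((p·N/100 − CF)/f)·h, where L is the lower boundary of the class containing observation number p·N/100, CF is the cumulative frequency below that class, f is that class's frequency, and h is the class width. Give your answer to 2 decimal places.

7.27

N = 85; target position k = 20/100 · 85 = 17.
Cumulative frequencies: 12, 23, 31, 42, 72, 74, 85.
Observation 17 falls in the class 5 – <10.
L = 5, CF = 12, f = 11, h = 5.
P20 = 5 + ((17 − 12)/11)·5 = 5 + 2.27273 = 7.27273.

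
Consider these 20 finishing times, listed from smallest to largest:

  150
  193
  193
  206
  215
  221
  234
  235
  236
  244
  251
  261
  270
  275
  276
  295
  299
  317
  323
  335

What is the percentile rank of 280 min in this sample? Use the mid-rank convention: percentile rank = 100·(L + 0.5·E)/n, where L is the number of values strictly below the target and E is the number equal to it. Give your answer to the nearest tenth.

Count below 280: L = 15; count equal: E = 0; n = 20.
Percentile rank = 100·(15 + 0.5·0)/20 = 100·15/20 = 75.

75.0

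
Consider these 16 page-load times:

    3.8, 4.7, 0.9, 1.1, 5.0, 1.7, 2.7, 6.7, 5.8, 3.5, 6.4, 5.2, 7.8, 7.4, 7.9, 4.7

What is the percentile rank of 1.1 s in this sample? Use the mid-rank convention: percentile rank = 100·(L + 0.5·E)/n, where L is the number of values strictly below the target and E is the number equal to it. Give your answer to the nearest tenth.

Sorted: 0.9, 1.1, 1.7, 2.7, 3.5, 3.8, 4.7, 4.7, 5.0, 5.2, 5.8, 6.4, 6.7, 7.4, 7.8, 7.9.
Count below 1.1: L = 1; count equal: E = 1; n = 16.
Percentile rank = 100·(1 + 0.5·1)/16 = 100·1.5/16 = 9.375.

9.4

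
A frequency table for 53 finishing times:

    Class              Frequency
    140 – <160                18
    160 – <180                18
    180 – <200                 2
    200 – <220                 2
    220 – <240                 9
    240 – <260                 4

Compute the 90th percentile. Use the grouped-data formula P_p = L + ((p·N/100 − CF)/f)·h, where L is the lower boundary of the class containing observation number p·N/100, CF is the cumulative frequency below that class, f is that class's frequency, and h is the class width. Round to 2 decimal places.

N = 53; target position k = 90/100 · 53 = 47.7.
Cumulative frequencies: 18, 36, 38, 40, 49, 53.
Observation 47.7 falls in the class 220 – <240.
L = 220, CF = 40, f = 9, h = 20.
P90 = 220 + ((47.7 − 40)/9)·20 = 220 + 17.1111 = 237.111.

237.11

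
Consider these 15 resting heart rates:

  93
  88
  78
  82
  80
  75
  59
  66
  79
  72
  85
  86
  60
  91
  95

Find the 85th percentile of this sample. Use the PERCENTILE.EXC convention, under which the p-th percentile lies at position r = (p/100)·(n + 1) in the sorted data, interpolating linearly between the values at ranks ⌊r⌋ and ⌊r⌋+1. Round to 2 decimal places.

92.20

Sorted: 59, 60, 66, 72, 75, 78, 79, 80, 82, 85, 86, 88, 91, 93, 95.
n = 15.
r = (85/100)·(15 + 1) = 13.6.
Rank 13 is 91 and rank 14 is 93.
Interpolate: 91 + 0.6·(93 − 91) = 91 + 0.6·2 = 92.2.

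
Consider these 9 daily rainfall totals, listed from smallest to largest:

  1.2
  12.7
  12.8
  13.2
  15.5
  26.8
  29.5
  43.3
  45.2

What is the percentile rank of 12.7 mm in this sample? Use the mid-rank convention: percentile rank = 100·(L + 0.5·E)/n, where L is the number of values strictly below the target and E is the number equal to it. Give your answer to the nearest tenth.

16.7

Count below 12.7: L = 1; count equal: E = 1; n = 9.
Percentile rank = 100·(1 + 0.5·1)/9 = 100·1.5/9 = 16.67.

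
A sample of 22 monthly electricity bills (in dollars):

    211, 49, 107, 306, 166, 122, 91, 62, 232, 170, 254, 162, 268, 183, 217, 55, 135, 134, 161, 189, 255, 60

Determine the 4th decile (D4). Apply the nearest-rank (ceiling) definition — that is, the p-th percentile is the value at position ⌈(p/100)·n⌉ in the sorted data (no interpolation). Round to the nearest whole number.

Sorted: 49, 55, 60, 62, 91, 107, 122, 134, 135, 161, 162, 166, 170, 183, 189, 211, 217, 232, 254, 255, 268, 306.
n = 22.
Position = ⌈40/100 · 22⌉ = ⌈8.8⌉ = 9.
The value at rank 9 is 135.

135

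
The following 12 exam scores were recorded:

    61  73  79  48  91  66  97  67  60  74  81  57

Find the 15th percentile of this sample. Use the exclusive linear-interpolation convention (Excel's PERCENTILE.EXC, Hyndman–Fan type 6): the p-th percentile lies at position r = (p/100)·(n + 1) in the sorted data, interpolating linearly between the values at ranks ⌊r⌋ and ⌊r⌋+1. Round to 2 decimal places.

Sorted: 48, 57, 60, 61, 66, 67, 73, 74, 79, 81, 91, 97.
n = 12.
r = (15/100)·(12 + 1) = 1.95.
Rank 1 is 48 and rank 2 is 57.
Interpolate: 48 + 0.95·(57 − 48) = 48 + 0.95·9 = 56.55.

56.55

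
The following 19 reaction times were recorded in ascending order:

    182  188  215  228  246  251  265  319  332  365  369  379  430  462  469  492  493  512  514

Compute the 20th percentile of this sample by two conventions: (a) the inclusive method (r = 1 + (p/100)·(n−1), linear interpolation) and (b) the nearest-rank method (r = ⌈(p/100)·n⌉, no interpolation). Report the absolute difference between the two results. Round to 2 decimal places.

10.80

n = 19.
(a) r = 4.6; between ranks 4 (228) and 5 (246): 238.8.
(b) the nearest-rank method: rank 4 → 228.
|238.8 − 228| = 10.8.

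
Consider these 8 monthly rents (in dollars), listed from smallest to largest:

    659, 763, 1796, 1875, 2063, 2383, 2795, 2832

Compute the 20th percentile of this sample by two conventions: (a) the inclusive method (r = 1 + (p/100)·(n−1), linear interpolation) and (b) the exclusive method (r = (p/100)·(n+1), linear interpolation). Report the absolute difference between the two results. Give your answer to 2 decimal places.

n = 8.
(a) r = 2.4; between ranks 2 (763) and 3 (1796): 1176.2.
(b) r = 1.8; between ranks 1 (659) and 2 (763): 742.2.
|1176.2 − 742.2| = 434.

434.00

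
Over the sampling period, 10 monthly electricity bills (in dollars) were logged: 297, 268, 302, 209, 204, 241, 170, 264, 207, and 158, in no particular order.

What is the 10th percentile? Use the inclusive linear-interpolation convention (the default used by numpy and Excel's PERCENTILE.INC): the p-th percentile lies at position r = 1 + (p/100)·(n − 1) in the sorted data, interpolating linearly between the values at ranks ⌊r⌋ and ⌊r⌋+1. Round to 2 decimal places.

168.80

Sorted: 158, 170, 204, 207, 209, 241, 264, 268, 297, 302.
n = 10.
r = 1 + (10/100)·(10 − 1) = 1 + 0.9 = 1.9.
Rank 1 is 158 and rank 2 is 170.
Interpolate: 158 + 0.9·(170 − 158) = 158 + 0.9·12 = 168.8.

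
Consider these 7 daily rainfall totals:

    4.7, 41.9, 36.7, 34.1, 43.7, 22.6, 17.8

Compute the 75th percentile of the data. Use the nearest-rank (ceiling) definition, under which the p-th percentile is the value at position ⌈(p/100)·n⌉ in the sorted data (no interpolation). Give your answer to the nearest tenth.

41.9

Sorted: 4.7, 17.8, 22.6, 34.1, 36.7, 41.9, 43.7.
n = 7.
Position = ⌈75/100 · 7⌉ = ⌈5.25⌉ = 6.
The value at rank 6 is 41.9.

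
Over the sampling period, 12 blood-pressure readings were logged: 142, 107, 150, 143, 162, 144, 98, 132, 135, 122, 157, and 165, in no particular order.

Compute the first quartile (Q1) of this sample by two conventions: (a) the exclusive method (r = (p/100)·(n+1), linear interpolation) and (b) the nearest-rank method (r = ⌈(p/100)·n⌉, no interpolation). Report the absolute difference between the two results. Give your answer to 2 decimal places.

Sorted: 98, 107, 122, 132, 135, 142, 143, 144, 150, 157, 162, 165.
n = 12.
(a) r = 3.25; between ranks 3 (122) and 4 (132): 124.5.
(b) the nearest-rank method: rank 3 → 122.
|124.5 − 122| = 2.5.

2.50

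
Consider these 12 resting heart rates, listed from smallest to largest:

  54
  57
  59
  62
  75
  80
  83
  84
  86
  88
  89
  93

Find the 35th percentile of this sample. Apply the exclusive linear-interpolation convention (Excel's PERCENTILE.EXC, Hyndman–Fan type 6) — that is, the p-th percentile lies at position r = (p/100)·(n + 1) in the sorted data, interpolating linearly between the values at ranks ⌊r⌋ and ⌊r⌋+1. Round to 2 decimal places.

n = 12.
r = (35/100)·(12 + 1) = 4.55.
Rank 4 is 62 and rank 5 is 75.
Interpolate: 62 + 0.55·(75 − 62) = 62 + 0.55·13 = 69.15.

69.15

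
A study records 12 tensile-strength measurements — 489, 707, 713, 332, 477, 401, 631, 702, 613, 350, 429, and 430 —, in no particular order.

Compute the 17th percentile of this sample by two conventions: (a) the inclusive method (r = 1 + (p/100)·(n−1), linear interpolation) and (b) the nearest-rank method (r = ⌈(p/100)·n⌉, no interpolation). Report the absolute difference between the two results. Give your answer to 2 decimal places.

6.63

Sorted: 332, 350, 401, 429, 430, 477, 489, 613, 631, 702, 707, 713.
n = 12.
(a) r = 2.87; between ranks 2 (350) and 3 (401): 394.37.
(b) the nearest-rank method: rank 3 → 401.
|394.37 − 401| = 6.63.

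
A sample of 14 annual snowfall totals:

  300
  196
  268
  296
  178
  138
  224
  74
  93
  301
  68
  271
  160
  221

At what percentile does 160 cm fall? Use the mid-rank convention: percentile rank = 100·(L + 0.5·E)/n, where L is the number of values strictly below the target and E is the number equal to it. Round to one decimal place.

32.1

Sorted: 68, 74, 93, 138, 160, 178, 196, 221, 224, 268, 271, 296, 300, 301.
Count below 160: L = 4; count equal: E = 1; n = 14.
Percentile rank = 100·(4 + 0.5·1)/14 = 100·4.5/14 = 32.14.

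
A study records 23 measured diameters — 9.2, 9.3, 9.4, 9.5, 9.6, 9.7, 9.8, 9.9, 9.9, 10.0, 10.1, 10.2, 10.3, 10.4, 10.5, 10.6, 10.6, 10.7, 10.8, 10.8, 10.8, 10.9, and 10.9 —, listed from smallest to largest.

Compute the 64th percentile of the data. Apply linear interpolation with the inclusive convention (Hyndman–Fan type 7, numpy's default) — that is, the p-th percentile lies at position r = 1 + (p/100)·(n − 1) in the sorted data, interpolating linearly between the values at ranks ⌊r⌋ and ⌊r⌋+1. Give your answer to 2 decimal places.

n = 23.
r = 1 + (64/100)·(23 − 1) = 1 + 14.08 = 15.08.
Rank 15 is 10.5 and rank 16 is 10.6.
Interpolate: 10.5 + 0.08·(10.6 − 10.5) = 10.5 + 0.08·0.1 = 10.508.

10.51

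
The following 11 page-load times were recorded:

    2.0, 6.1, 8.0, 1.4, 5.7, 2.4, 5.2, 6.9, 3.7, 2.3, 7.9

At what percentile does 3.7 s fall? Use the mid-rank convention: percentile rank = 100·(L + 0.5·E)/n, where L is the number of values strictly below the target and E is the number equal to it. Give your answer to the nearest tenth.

Sorted: 1.4, 2.0, 2.3, 2.4, 3.7, 5.2, 5.7, 6.1, 6.9, 7.9, 8.0.
Count below 3.7: L = 4; count equal: E = 1; n = 11.
Percentile rank = 100·(4 + 0.5·1)/11 = 100·4.5/11 = 40.91.

40.9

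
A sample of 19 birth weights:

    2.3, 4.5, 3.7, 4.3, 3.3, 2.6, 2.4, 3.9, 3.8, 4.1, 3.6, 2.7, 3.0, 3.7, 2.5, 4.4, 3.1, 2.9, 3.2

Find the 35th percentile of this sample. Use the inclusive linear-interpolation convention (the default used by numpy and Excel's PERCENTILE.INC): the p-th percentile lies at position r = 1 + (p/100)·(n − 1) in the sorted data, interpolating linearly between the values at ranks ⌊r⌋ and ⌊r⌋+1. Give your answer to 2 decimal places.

Sorted: 2.3, 2.4, 2.5, 2.6, 2.7, 2.9, 3.0, 3.1, 3.2, 3.3, 3.6, 3.7, 3.7, 3.8, 3.9, 4.1, 4.3, 4.4, 4.5.
n = 19.
r = 1 + (35/100)·(19 − 1) = 1 + 6.3 = 7.3.
Rank 7 is 3.0 and rank 8 is 3.1.
Interpolate: 3.0 + 0.3·(3.1 − 3.0) = 3.0 + 0.3·0.1 = 3.03.

3.03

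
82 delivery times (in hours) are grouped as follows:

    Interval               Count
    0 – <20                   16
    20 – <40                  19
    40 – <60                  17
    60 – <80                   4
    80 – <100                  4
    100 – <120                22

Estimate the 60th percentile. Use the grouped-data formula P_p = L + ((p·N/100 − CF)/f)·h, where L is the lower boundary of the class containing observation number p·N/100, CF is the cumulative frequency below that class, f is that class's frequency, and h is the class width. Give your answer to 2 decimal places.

N = 82; target position k = 60/100 · 82 = 49.2.
Cumulative frequencies: 16, 35, 52, 56, 60, 82.
Observation 49.2 falls in the class 40 – <60.
L = 40, CF = 35, f = 17, h = 20.
P60 = 40 + ((49.2 − 35)/17)·20 = 40 + 16.7059 = 56.7059.

56.71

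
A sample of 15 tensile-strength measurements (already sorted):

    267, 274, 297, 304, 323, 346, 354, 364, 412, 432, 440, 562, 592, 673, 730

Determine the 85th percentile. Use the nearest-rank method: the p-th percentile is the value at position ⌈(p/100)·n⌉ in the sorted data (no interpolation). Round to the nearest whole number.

n = 15.
Position = ⌈85/100 · 15⌉ = ⌈12.75⌉ = 13.
The value at rank 13 is 592.

592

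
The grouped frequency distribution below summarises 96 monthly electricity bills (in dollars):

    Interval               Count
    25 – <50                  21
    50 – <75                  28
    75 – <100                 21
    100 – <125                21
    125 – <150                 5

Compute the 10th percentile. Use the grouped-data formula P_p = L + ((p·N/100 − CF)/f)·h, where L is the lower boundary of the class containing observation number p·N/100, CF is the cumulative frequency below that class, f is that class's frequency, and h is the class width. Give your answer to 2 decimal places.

N = 96; target position k = 10/100 · 96 = 9.6.
Cumulative frequencies: 21, 49, 70, 91, 96.
Observation 9.6 falls in the class 25 – <50.
L = 25, CF = 0, f = 21, h = 25.
P10 = 25 + ((9.6 − 0)/21)·25 = 25 + 11.4286 = 36.4286.

36.43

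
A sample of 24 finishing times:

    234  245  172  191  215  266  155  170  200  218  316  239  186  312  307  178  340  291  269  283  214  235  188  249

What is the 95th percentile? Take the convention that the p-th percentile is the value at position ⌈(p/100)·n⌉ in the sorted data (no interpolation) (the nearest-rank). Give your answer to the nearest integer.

Sorted: 155, 170, 172, 178, 186, 188, 191, 200, 214, 215, 218, 234, 235, 239, 245, 249, 266, 269, 283, 291, 307, 312, 316, 340.
n = 24.
Position = ⌈95/100 · 24⌉ = ⌈22.8⌉ = 23.
The value at rank 23 is 316.

316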